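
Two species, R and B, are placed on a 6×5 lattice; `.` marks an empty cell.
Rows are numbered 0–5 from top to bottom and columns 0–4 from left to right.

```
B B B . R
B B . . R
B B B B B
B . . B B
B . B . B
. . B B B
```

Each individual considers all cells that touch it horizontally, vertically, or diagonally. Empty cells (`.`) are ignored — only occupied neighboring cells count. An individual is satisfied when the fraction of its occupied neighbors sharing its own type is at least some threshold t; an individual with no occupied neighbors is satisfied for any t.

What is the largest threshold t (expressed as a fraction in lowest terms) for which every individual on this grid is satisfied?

Row 0: (0,0)B 3/3 · (0,1)B 4/4 · (0,2)B 2/2 · (0,4)R 1/1
Row 1: (1,0)B 5/5 · (1,1)B 7/7 · (1,4)R 1/3
Row 2: (2,0)B 4/4 · (2,1)B 5/5 · (2,2)B 4/4 · (2,3)B 4/5 · (2,4)B 3/4
Row 3: (3,0)B 3/3 · (3,3)B 6/6 · (3,4)B 4/4
Row 4: (4,0)B 1/1 · (4,2)B 3/3 · (4,4)B 4/4
Row 5: (5,2)B 2/2 · (5,3)B 4/4 · (5,4)B 2/2
The smallest same-type fraction is 1/3 at (1,4), which reduces to 1/3. Any threshold above that leaves this individual unsatisfied.

1/3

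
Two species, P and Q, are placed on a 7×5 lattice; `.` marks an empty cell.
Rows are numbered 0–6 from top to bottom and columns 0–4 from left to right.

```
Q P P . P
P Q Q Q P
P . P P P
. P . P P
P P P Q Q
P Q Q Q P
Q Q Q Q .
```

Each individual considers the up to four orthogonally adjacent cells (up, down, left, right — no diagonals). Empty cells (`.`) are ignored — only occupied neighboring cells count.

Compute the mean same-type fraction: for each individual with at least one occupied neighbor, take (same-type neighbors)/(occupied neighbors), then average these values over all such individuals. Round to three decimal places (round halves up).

0.611

Row 0: (0,0)Q 0/2 · (0,1)P 1/3 · (0,2)P 1/2 · (0,4)P 1/1
Row 1: (1,0)P 1/3 · (1,1)Q 1/3 · (1,2)Q 2/4 · (1,3)Q 1/3 · (1,4)P 2/3
Row 2: (2,0)P 1/1 · (2,2)P 1/2 · (2,3)P 3/4 · (2,4)P 3/3
Row 3: (3,1)P 1/1 · (3,3)P 2/3 · (3,4)P 2/3
Row 4: (4,0)P 2/2 · (4,1)P 3/4 · (4,2)P 1/3 · (4,3)Q 2/4 · (4,4)Q 1/3
Row 5: (5,0)P 1/3 · (5,1)Q 2/4 · (5,2)Q 3/4 · (5,3)Q 3/4 · (5,4)P 0/2
Row 6: (6,0)Q 1/2 · (6,1)Q 3/3 · (6,2)Q 3/3 · (6,3)Q 2/2
Sum over 30 individuals: 0/2 + 1/3 + 1/2 + 1/1 + 1/3 + 1/3 + 2/4 + 1/3 + 2/3 + 1/1 + 1/2 + 3/4 + 3/3 + 1/1 + 2/3 + 2/3 + 2/2 + 3/4 + 1/3 + 2/4 + 1/3 + 1/3 + 2/4 + 3/4 + 3/4 + 0/2 + 1/2 + 3/3 + 3/3 + 2/2 = 55/3; mean = 55/3 ÷ 30 = 11/18 = 0.611111… → 0.611.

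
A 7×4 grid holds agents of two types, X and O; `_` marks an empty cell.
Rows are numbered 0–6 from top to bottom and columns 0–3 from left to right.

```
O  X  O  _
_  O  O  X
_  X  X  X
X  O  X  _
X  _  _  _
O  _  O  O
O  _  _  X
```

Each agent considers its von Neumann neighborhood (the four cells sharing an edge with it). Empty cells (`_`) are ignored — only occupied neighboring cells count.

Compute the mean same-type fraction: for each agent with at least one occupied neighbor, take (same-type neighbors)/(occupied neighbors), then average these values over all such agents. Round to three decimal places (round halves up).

Row 0: (0,0)O 0/1 · (0,1)X 0/3 · (0,2)O 1/2
Row 1: (1,1)O 1/3 · (1,2)O 2/4 · (1,3)X 1/2
Row 2: (2,1)X 1/3 · (2,2)X 3/4 · (2,3)X 2/2
Row 3: (3,0)X 1/2 · (3,1)O 0/3 · (3,2)X 1/2
Row 4: (4,0)X 1/2
Row 5: (5,0)O 1/2 · (5,2)O 1/1 · (5,3)O 1/2
Row 6: (6,0)O 1/1 · (6,3)X 0/1
Sum over 18 agents: 0/1 + 0/3 + 1/2 + 1/3 + 2/4 + 1/2 + 1/3 + 3/4 + 2/2 + 1/2 + 0/3 + 1/2 + 1/2 + 1/2 + 1/1 + 1/2 + 1/1 + 0/1 = 101/12; mean = 101/12 ÷ 18 = 101/216 = 0.467592… → 0.468.

0.468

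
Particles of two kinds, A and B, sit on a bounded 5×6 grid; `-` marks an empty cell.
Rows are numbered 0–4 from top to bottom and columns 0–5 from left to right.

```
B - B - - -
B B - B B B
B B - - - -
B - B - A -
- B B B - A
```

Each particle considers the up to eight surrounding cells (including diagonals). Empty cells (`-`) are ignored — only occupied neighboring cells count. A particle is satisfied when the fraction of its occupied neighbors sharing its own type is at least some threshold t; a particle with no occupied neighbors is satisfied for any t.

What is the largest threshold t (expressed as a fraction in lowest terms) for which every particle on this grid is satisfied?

1/2

Row 0: (0,0)B 2/2 · (0,2)B 2/2
Row 1: (1,0)B 4/4 · (1,1)B 5/5 · (1,3)B 2/2 · (1,4)B 2/2 · (1,5)B 1/1
Row 2: (2,0)B 4/4 · (2,1)B 5/5
Row 3: (3,0)B 3/3 · (3,2)B 4/4 · (3,4)A 1/2
Row 4: (4,1)B 3/3 · (4,2)B 3/3 · (4,3)B 2/3 · (4,5)A 1/1
The smallest same-type fraction is 1/2 at (3,4), which reduces to 1/2. Any threshold above that leaves this particle unsatisfied.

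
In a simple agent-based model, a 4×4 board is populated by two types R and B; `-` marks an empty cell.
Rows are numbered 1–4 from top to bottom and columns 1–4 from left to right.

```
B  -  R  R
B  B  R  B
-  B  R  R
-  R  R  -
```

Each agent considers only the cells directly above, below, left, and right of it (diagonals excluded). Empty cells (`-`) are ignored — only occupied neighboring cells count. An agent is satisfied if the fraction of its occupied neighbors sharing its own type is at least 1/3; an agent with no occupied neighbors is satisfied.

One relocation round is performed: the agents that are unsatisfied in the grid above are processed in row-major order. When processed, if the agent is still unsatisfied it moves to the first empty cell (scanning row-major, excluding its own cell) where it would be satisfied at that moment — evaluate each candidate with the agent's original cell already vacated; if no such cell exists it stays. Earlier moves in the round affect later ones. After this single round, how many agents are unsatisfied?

0

Initially unsatisfied (in order): (2,4).
  (2,4) → (1,2).
Resulting grid:
B B R R
B B R -
- B R R
- R R -
All satisfied now.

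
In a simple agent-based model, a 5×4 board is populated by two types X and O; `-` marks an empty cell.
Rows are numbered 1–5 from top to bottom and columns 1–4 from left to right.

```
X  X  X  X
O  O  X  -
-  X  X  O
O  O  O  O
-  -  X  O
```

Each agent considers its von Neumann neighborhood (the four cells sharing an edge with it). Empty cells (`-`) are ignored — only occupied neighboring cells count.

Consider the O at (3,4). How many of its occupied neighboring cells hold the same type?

1

Occupied neighbors of (3,4): (4,4)=O, (3,3)=X.
Same type (O): 1 of 2.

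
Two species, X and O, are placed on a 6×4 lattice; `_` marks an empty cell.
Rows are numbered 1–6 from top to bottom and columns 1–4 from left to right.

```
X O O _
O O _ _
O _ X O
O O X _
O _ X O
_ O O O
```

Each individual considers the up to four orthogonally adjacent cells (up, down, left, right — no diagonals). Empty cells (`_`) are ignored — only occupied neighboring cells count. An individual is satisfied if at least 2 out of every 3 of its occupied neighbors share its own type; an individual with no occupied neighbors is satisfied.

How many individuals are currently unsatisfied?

(1,1)X 0/2 ✗
(1,2)O 2/3 ✓
(1,3)O 1/1 ✓
(2,1)O 2/3 ✓
(2,2)O 2/2 ✓
(3,1)O 2/2 ✓
(3,3)X 1/2 ✗
(3,4)O 0/1 ✗
(4,1)O 3/3 ✓
(4,2)O 1/2 ✗
(4,3)X 2/3 ✓
(5,1)O 1/1 ✓
(5,3)X 1/3 ✗
(5,4)O 1/2 ✗
(6,2)O 1/1 ✓
(6,3)O 2/3 ✓
(6,4)O 2/2 ✓
Unsatisfied: (1,1), (3,3), (3,4), (4,2), (5,3), (5,4) — 6 in total.

6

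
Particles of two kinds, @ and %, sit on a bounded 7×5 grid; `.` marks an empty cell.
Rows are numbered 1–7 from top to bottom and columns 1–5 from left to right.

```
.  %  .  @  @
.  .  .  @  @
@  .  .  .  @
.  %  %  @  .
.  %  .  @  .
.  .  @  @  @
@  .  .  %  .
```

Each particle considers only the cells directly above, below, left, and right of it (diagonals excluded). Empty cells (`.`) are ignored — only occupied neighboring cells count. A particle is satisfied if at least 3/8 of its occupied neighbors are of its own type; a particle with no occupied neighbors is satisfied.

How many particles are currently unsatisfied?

Row 1: (1,2)% 0/0 ok · (1,4)@ 2/2 ok · (1,5)@ 2/2 ok
Row 2: (2,4)@ 2/2 ok · (2,5)@ 3/3 ok
Row 3: (3,1)@ 0/0 ok · (3,5)@ 1/1 ok
Row 4: (4,2)% 2/2 ok · (4,3)% 1/2 ok · (4,4)@ 1/2 ok
Row 5: (5,2)% 1/1 ok · (5,4)@ 2/2 ok
Row 6: (6,3)@ 1/1 ok · (6,4)@ 3/4 ok · (6,5)@ 1/1 ok
Row 7: (7,1)@ 0/0 ok · (7,4)% 0/1 unhappy
Unsatisfied: (7,4) — 1 in total.

1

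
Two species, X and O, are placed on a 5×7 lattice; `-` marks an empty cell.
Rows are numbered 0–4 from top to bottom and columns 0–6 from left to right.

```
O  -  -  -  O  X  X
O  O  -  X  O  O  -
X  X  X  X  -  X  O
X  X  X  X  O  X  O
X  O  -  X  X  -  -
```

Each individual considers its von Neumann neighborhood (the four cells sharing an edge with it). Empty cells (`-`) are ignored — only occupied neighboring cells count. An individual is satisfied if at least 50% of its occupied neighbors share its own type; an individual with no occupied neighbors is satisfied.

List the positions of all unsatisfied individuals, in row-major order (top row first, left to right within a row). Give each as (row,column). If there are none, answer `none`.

(0,5), (1,5), (2,5), (3,4), (3,5), (4,1)

(0,0)O 1/1 ✓
(0,4)O 1/2 ✓
(0,5)X 1/3 ✗
(0,6)X 1/1 ✓
(1,0)O 2/3 ✓
(1,1)O 1/2 ✓
(1,3)X 1/2 ✓
(1,4)O 2/3 ✓
(1,5)O 1/3 ✗
(2,0)X 2/3 ✓
(2,1)X 3/4 ✓
(2,2)X 3/3 ✓
(2,3)X 3/3 ✓
(2,5)X 1/3 ✗
(2,6)O 1/2 ✓
(3,0)X 3/3 ✓
(3,1)X 3/4 ✓
(3,2)X 3/3 ✓
(3,3)X 3/4 ✓
(3,4)O 0/3 ✗
(3,5)X 1/3 ✗
(3,6)O 1/2 ✓
(4,0)X 1/2 ✓
(4,1)O 0/2 ✗
(4,3)X 2/2 ✓
(4,4)X 1/2 ✓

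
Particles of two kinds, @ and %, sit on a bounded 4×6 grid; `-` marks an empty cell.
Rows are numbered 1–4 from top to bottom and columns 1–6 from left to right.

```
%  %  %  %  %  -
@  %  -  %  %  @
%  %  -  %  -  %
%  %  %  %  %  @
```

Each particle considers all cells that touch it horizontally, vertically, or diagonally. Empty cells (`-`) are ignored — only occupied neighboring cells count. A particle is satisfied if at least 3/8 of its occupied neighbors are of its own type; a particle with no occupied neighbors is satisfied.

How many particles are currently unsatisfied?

3

Row 1: (1,1)% 2/3 ok · (1,2)% 3/4 ok · (1,3)% 4/4 ok · (1,4)% 4/4 ok · (1,5)% 3/4 ok
Row 2: (2,1)@ 0/5 unhappy · (2,2)% 5/6 ok · (2,4)% 5/5 ok · (2,5)% 5/6 ok · (2,6)@ 0/3 unhappy
Row 3: (3,1)% 4/5 ok · (3,2)% 5/6 ok · (3,4)% 5/5 ok · (3,6)% 2/4 ok
Row 4: (4,1)% 3/3 ok · (4,2)% 4/4 ok · (4,3)% 4/4 ok · (4,4)% 3/3 ok · (4,5)% 3/4 ok · (4,6)@ 0/2 unhappy
Unsatisfied: (2,1), (2,6), (4,6) — 3 in total.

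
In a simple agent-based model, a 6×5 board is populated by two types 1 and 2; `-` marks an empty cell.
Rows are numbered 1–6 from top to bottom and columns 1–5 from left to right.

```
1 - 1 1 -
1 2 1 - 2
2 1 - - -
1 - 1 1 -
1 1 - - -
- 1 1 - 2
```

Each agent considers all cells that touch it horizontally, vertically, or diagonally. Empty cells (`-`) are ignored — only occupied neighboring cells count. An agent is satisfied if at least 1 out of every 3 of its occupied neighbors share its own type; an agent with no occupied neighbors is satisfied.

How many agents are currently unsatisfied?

3

Row 1: (1,1)1 1/2 ok · (1,3)1 2/3 ok · (1,4)1 2/3 ok
Row 2: (2,1)1 2/4 ok · (2,2)2 1/6 unhappy · (2,3)1 3/4 ok · (2,5)2 0/1 unhappy
Row 3: (3,1)2 1/4 unhappy · (3,2)1 4/6 ok
Row 4: (4,1)1 3/4 ok · (4,3)1 3/3 ok · (4,4)1 1/1 ok
Row 5: (5,1)1 3/3 ok · (5,2)1 5/5 ok
Row 6: (6,2)1 3/3 ok · (6,3)1 2/2 ok · (6,5)2 0/0 ok
Unsatisfied: (2,2), (2,5), (3,1) — 3 in total.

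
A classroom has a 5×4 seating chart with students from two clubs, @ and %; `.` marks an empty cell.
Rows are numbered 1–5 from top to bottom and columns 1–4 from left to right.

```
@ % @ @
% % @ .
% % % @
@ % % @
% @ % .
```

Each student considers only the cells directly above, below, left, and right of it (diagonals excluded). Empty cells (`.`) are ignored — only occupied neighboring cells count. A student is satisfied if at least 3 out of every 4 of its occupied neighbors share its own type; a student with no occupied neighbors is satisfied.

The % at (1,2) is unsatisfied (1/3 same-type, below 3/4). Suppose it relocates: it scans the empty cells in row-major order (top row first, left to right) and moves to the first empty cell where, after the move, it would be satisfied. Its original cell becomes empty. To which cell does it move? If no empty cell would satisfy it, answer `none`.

none

Vacating (1,2). Empty cells in order:
  (2,4): 0/3 same-type → still unsatisfied.
  (5,4): 1/2 same-type → still unsatisfied.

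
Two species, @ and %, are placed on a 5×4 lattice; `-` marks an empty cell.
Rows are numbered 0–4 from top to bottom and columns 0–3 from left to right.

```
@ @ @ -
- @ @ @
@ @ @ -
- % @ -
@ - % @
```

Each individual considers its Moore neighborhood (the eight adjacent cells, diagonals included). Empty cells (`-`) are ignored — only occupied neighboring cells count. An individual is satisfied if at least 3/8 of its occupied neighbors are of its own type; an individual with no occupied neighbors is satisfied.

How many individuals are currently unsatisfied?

(0,0)@ 2/2 satisfied
(0,1)@ 4/4 satisfied
(0,2)@ 4/4 satisfied
(1,1)@ 7/7 satisfied
(1,2)@ 6/6 satisfied
(1,3)@ 3/3 satisfied
(2,0)@ 2/3 satisfied
(2,1)@ 5/6 satisfied
(2,2)@ 5/6 satisfied
(3,1)% 1/6 not
(3,2)@ 3/5 satisfied
(4,0)@ 0/1 not
(4,2)% 1/3 not
(4,3)@ 1/2 satisfied
Unsatisfied: (3,1), (4,0), (4,2) — 3 in total.

3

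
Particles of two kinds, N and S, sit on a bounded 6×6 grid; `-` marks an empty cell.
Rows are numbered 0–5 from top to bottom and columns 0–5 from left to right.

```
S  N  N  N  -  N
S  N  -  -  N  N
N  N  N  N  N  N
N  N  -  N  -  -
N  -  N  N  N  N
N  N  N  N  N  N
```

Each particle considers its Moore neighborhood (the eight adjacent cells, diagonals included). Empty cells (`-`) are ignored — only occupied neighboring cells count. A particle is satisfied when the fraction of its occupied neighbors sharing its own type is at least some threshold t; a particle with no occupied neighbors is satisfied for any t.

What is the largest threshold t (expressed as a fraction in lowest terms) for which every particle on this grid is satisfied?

(0,0)S 1/3
(0,1)N 2/4
(0,2)N 3/3
(0,3)N 2/2
(0,5)N 2/2
(1,0)S 1/5
(1,1)N 5/7
(1,4)N 6/6
(1,5)N 4/4
(2,0)N 4/5
(2,1)N 5/6
(2,2)N 5/5
(2,3)N 4/4
(2,4)N 5/5
(2,5)N 3/3
(3,0)N 4/4
(3,1)N 6/6
(3,3)N 6/6
(4,0)N 4/4
(4,2)N 6/6
(4,3)N 6/6
(4,4)N 6/6
(4,5)N 3/3
(5,0)N 2/2
(5,1)N 4/4
(5,2)N 4/4
(5,3)N 5/5
(5,4)N 5/5
(5,5)N 3/3
The smallest same-type fraction is 1/5 at (1,0), which reduces to 1/5. Any threshold above that leaves this particle unsatisfied.

1/5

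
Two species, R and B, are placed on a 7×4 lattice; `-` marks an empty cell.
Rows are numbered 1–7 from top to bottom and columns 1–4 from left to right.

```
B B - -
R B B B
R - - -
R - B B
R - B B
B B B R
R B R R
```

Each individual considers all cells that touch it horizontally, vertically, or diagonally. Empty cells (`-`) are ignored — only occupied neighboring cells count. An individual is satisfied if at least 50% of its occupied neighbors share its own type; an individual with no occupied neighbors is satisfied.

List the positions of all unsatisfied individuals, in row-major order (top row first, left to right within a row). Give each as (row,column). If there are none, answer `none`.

Row 1: (1,1)B 2/3 ✓ · (1,2)B 3/4 ✓
Row 2: (2,1)R 1/4 ✗ · (2,2)B 3/5 ✓ · (2,3)B 3/3 ✓ · (2,4)B 1/1 ✓
Row 3: (3,1)R 2/3 ✓
Row 4: (4,1)R 2/2 ✓ · (4,3)B 3/3 ✓ · (4,4)B 3/3 ✓
Row 5: (5,1)R 1/3 ✗ · (5,3)B 5/6 ✓ · (5,4)B 4/5 ✓
Row 6: (6,1)B 2/4 ✓ · (6,2)B 4/7 ✓ · (6,3)B 4/7 ✓ · (6,4)R 2/5 ✗
Row 7: (7,1)R 0/3 ✗ · (7,2)B 3/5 ✓ · (7,3)R 2/5 ✗ · (7,4)R 2/3 ✓

(2,1), (5,1), (6,4), (7,1), (7,3)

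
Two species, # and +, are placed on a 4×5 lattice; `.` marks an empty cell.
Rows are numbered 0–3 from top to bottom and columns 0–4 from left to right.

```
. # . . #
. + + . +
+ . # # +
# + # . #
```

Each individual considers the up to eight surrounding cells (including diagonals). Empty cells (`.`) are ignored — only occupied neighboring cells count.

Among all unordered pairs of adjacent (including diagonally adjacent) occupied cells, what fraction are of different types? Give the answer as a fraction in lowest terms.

Scan each occupied cell's neighbors to the right and below (and the two forward diagonals) so each pair is counted once.
Row 0: #(0,1)–+(1,1)≠ #(0,1)–+(1,2)≠ #(0,4)–+(1,4)≠  → 3/3 unlike.
Row 1: +(1,1)–+(1,2)= +(1,1)–#(2,2)≠ +(1,1)–+(2,0)= +(1,2)–#(2,2)≠ +(1,2)–#(2,3)≠ +(1,4)–+(2,4)= +(1,4)–#(2,3)≠  → 4/7 unlike.
Row 2: +(2,0)–#(3,0)≠ +(2,0)–+(3,1)= #(2,2)–#(2,3)= #(2,2)–#(3,2)= #(2,2)–+(3,1)≠ #(2,3)–+(2,4)≠ #(2,3)–#(3,4)= #(2,3)–#(3,2)= +(2,4)–#(3,4)≠  → 4/9 unlike.
Row 3: #(3,0)–+(3,1)≠ +(3,1)–#(3,2)≠  → 2/2 unlike.
Total adjacent occupied pairs: 21; unlike-type pairs: 13.
13/21 is already in lowest terms.

13/21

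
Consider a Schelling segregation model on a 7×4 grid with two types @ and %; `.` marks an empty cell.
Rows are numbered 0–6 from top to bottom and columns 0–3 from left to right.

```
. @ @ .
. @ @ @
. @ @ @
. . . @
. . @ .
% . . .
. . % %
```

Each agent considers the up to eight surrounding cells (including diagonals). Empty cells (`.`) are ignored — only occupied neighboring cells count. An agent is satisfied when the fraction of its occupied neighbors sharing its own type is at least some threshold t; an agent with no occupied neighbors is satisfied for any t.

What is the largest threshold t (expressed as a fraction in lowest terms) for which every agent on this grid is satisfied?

Row 0: (0,1)@ 3/3 · (0,2)@ 4/4
Row 1: (1,1)@ 5/5 · (1,2)@ 7/7 · (1,3)@ 4/4
Row 2: (2,1)@ 3/3 · (2,2)@ 6/6 · (2,3)@ 4/4
Row 3: (3,3)@ 3/3
Row 4: (4,2)@ 1/1
Row 5: (5,0)% — no occupied neighbors
Row 6: (6,2)% 1/1 · (6,3)% 1/1
The smallest same-type fraction is 3/3 at (0,1), which reduces to 1/1. Any threshold above that leaves this agent unsatisfied.

1/1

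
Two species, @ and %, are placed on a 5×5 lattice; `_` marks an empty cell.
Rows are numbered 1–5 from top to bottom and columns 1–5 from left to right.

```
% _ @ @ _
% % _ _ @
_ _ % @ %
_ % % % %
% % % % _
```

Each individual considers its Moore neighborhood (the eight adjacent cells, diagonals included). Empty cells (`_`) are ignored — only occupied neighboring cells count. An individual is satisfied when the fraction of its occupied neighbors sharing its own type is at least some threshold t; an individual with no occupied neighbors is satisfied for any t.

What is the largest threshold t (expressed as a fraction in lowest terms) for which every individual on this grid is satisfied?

Row 1: (1,1)% 2/2 · (1,3)@ 1/2 · (1,4)@ 2/2
Row 2: (2,1)% 2/2 · (2,2)% 3/4 · (2,5)@ 2/3
Row 3: (3,3)% 4/5 · (3,4)@ 1/6 · (3,5)% 2/4
Row 4: (4,2)% 5/5 · (4,3)% 6/7 · (4,4)% 6/7 · (4,5)% 3/4
Row 5: (5,1)% 2/2 · (5,2)% 4/4 · (5,3)% 5/5 · (5,4)% 4/4
The smallest same-type fraction is 1/6 at (3,4), which reduces to 1/6. Any threshold above that leaves this individual unsatisfied.

1/6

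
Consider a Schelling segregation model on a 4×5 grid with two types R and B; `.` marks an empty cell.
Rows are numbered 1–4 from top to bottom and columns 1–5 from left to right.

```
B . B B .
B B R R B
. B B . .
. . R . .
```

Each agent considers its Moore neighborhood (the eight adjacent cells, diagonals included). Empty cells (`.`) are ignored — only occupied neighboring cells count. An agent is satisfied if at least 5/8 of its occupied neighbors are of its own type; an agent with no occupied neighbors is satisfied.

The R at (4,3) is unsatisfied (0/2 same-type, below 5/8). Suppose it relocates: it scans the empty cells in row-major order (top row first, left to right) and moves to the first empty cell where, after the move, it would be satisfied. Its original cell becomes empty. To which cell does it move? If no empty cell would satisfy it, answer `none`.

Vacating (4,3). Empty cells in order:
  (1,2): 1/5 same-type → still unsatisfied.
  (1,5): 1/3 same-type → still unsatisfied.
  (3,1): 0/3 same-type → still unsatisfied.
  (3,4): 2/4 same-type → still unsatisfied.
  (3,5): 1/2 same-type → still unsatisfied.
  (4,1): 0/1 same-type → still unsatisfied.
  (4,2): 0/2 same-type → still unsatisfied.
  (4,4): 0/1 same-type → still unsatisfied.
  (4,5): 0/0 same-type → satisfied — stop here.

(4,5)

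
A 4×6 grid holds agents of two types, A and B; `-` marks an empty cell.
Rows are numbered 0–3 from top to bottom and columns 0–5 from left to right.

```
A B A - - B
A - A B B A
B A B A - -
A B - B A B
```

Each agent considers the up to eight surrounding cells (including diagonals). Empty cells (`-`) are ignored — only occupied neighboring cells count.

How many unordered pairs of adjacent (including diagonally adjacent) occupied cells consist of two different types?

Scan each occupied cell's neighbors to the right and below (and the two forward diagonals) so each pair is counted once.
Row 0: A(0,0)–B(0,1)≠ A(0,0)–A(1,0)= B(0,1)–A(0,2)≠ B(0,1)–A(1,2)≠ B(0,1)–A(1,0)≠ A(0,2)–A(1,2)= A(0,2)–B(1,3)≠ B(0,5)–A(1,5)≠ B(0,5)–B(1,4)=  → 6/9 unlike.
Row 1: A(1,0)–B(2,0)≠ A(1,0)–A(2,1)= A(1,2)–B(1,3)≠ A(1,2)–B(2,2)≠ A(1,2)–A(2,3)= A(1,2)–A(2,1)= B(1,3)–B(1,4)= B(1,3)–A(2,3)≠ B(1,3)–B(2,2)= B(1,4)–A(1,5)≠ B(1,4)–A(2,3)≠  → 6/11 unlike.
Row 2: B(2,0)–A(2,1)≠ B(2,0)–A(3,0)≠ B(2,0)–B(3,1)= A(2,1)–B(2,2)≠ A(2,1)–B(3,1)≠ A(2,1)–A(3,0)= B(2,2)–A(2,3)≠ B(2,2)–B(3,3)= B(2,2)–B(3,1)= A(2,3)–B(3,3)≠ A(2,3)–A(3,4)=  → 6/11 unlike.
Row 3: A(3,0)–B(3,1)≠ B(3,3)–A(3,4)≠ A(3,4)–B(3,5)≠  → 3/3 unlike.
Total adjacent occupied pairs: 34; unlike-type pairs: 21.

21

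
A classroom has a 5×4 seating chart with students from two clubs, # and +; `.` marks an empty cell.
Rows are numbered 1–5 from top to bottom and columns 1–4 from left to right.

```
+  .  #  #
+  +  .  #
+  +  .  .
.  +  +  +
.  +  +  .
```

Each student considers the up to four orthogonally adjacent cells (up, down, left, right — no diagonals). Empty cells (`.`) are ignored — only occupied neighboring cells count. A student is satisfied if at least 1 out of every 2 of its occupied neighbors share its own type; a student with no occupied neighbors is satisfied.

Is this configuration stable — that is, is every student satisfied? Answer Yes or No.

Row 1: (1,1)+ 1/1 ok · (1,3)# 1/1 ok · (1,4)# 2/2 ok
Row 2: (2,1)+ 3/3 ok · (2,2)+ 2/2 ok · (2,4)# 1/1 ok
Row 3: (3,1)+ 2/2 ok · (3,2)+ 3/3 ok
Row 4: (4,2)+ 3/3 ok · (4,3)+ 3/3 ok · (4,4)+ 1/1 ok
Row 5: (5,2)+ 2/2 ok · (5,3)+ 2/2 ok
All meet the threshold, so the configuration is stable.

Yes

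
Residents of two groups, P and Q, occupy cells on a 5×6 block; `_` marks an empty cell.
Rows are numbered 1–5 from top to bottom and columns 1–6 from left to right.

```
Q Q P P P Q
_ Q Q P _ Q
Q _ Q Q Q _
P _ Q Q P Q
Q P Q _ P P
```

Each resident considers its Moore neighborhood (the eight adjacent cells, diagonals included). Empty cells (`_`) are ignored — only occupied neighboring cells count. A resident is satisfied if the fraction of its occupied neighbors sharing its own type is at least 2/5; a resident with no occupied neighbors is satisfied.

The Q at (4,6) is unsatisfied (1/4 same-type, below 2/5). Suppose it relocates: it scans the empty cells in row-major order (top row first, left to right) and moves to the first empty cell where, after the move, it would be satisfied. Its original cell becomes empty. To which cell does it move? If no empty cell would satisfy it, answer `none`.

Vacating (4,6). Empty cells in order:
  (2,1): 4/4 same-type → satisfied — stop here.

(2,1)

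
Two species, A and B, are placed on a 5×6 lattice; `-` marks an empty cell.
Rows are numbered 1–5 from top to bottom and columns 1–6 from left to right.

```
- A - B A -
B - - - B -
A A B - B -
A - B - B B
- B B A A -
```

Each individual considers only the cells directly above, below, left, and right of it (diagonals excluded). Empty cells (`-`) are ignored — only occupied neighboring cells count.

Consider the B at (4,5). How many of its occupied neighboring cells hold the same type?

Occupied neighbors of (4,5): (3,5)=B, (5,5)=A, (4,6)=B.
Same type (B): 2 of 3.

2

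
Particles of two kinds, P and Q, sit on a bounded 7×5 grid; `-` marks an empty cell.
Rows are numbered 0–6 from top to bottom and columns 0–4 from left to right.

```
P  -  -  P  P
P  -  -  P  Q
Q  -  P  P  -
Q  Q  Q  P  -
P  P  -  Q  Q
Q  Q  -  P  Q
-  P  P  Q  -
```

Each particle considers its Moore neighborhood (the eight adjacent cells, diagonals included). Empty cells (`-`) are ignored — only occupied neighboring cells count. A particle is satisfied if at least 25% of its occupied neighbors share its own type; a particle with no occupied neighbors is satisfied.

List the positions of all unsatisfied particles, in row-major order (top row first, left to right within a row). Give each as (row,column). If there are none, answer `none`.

(1,4), (4,0), (4,1), (5,1), (5,3)

Row 0: (0,0)P 1/1 ✓ · (0,3)P 2/3 ✓ · (0,4)P 2/3 ✓
Row 1: (1,0)P 1/2 ✓ · (1,3)P 4/5 ✓ · (1,4)Q 0/4 ✗
Row 2: (2,0)Q 2/3 ✓ · (2,2)P 3/5 ✓ · (2,3)P 3/5 ✓
Row 3: (3,0)Q 2/4 ✓ · (3,1)Q 3/6 ✓ · (3,2)Q 2/6 ✓ · (3,3)P 2/5 ✓
Row 4: (4,0)P 1/5 ✗ · (4,1)P 1/6 ✗ · (4,3)Q 3/5 ✓ · (4,4)Q 2/4 ✓
Row 5: (5,0)Q 1/4 ✓ · (5,1)Q 1/5 ✗ · (5,3)P 1/5 ✗ · (5,4)Q 3/4 ✓
Row 6: (6,1)P 1/3 ✓ · (6,2)P 2/4 ✓ · (6,3)Q 1/3 ✓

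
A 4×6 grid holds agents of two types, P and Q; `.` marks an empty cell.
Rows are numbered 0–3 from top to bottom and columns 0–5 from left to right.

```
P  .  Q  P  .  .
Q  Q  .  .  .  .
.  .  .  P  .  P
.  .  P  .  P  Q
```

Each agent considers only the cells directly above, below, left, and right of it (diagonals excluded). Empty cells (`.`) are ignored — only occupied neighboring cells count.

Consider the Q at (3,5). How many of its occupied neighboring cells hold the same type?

0

Occupied neighbors of (3,5): (2,5)=P, (3,4)=P.
Same type (Q): 0 of 2.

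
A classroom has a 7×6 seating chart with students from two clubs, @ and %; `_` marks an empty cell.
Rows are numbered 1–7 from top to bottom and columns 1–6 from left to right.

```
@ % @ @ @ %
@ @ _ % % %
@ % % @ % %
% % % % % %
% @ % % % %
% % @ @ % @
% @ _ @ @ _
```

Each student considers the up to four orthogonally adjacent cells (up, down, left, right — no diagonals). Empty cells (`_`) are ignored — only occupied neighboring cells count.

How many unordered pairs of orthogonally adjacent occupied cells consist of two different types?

26

Scan each occupied cell's neighbors to the right and below so each pair is counted once.
Row 1: @(1,1)–%(1,2)≠ @(1,1)–@(2,1)= %(1,2)–@(1,3)≠ %(1,2)–@(2,2)≠ @(1,3)–@(1,4)= @(1,4)–@(1,5)= @(1,4)–%(2,4)≠ @(1,5)–%(1,6)≠ @(1,5)–%(2,5)≠ %(1,6)–%(2,6)=  → 6/10 unlike.
Row 2: @(2,1)–@(2,2)= @(2,1)–@(3,1)= @(2,2)–%(3,2)≠ %(2,4)–%(2,5)= %(2,4)–@(3,4)≠ %(2,5)–%(2,6)= %(2,5)–%(3,5)= %(2,6)–%(3,6)=  → 2/8 unlike.
Row 3: @(3,1)–%(3,2)≠ @(3,1)–%(4,1)≠ %(3,2)–%(3,3)= %(3,2)–%(4,2)= %(3,3)–@(3,4)≠ %(3,3)–%(4,3)= @(3,4)–%(3,5)≠ @(3,4)–%(4,4)≠ %(3,5)–%(3,6)= %(3,5)–%(4,5)= %(3,6)–%(4,6)=  → 5/11 unlike.
Row 4: %(4,1)–%(4,2)= %(4,1)–%(5,1)= %(4,2)–%(4,3)= %(4,2)–@(5,2)≠ %(4,3)–%(4,4)= %(4,3)–%(5,3)= %(4,4)–%(4,5)= %(4,4)–%(5,4)= %(4,5)–%(4,6)= %(4,5)–%(5,5)= %(4,6)–%(5,6)=  → 1/11 unlike.
Row 5: %(5,1)–@(5,2)≠ %(5,1)–%(6,1)= @(5,2)–%(5,3)≠ @(5,2)–%(6,2)≠ %(5,3)–%(5,4)= %(5,3)–@(6,3)≠ %(5,4)–%(5,5)= %(5,4)–@(6,4)≠ %(5,5)–%(5,6)= %(5,5)–%(6,5)= %(5,6)–@(6,6)≠  → 6/11 unlike.
Row 6: %(6,1)–%(6,2)= %(6,1)–%(7,1)= %(6,2)–@(6,3)≠ %(6,2)–@(7,2)≠ @(6,3)–@(6,4)= @(6,4)–%(6,5)≠ @(6,4)–@(7,4)= %(6,5)–@(6,6)≠ %(6,5)–@(7,5)≠  → 5/9 unlike.
Row 7: %(7,1)–@(7,2)≠ @(7,4)–@(7,5)=  → 1/2 unlike.
Total adjacent occupied pairs: 62; unlike-type pairs: 26.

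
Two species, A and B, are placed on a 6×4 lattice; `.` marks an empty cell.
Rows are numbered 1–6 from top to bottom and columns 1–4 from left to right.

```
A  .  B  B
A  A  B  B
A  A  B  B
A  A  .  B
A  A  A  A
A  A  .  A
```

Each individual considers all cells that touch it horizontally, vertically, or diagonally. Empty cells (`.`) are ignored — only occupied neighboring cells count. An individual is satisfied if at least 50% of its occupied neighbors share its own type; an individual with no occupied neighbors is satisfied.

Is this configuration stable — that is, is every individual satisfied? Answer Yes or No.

Yes

Row 1: (1,1)A 2/2 satisfied · (1,3)B 3/4 satisfied · (1,4)B 3/3 satisfied
Row 2: (2,1)A 4/4 satisfied · (2,2)A 4/7 satisfied · (2,3)B 5/7 satisfied · (2,4)B 5/5 satisfied
Row 3: (3,1)A 5/5 satisfied · (3,2)A 5/7 satisfied · (3,3)B 4/7 satisfied · (3,4)B 4/4 satisfied
Row 4: (4,1)A 5/5 satisfied · (4,2)A 6/7 satisfied · (4,4)B 2/4 satisfied
Row 5: (5,1)A 5/5 satisfied · (5,2)A 6/6 satisfied · (5,3)A 5/6 satisfied · (5,4)A 2/3 satisfied
Row 6: (6,1)A 3/3 satisfied · (6,2)A 4/4 satisfied · (6,4)A 2/2 satisfied
All meet the threshold, so the configuration is stable.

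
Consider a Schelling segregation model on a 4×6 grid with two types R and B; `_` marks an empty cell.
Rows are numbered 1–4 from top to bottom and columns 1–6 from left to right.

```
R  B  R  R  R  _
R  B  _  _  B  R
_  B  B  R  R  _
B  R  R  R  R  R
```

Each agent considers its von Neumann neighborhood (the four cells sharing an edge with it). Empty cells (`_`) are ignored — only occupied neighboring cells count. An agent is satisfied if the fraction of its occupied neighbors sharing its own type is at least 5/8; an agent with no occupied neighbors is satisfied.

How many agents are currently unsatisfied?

10

(1,1)R 1/2 ✗
(1,2)B 1/3 ✗
(1,3)R 1/2 ✗
(1,4)R 2/2 ✓
(1,5)R 1/2 ✗
(2,1)R 1/2 ✗
(2,2)B 2/3 ✓
(2,5)B 0/3 ✗
(2,6)R 0/1 ✗
(3,2)B 2/3 ✓
(3,3)B 1/3 ✗
(3,4)R 2/3 ✓
(3,5)R 2/3 ✓
(4,1)B 0/1 ✗
(4,2)R 1/3 ✗
(4,3)R 2/3 ✓
(4,4)R 3/3 ✓
(4,5)R 3/3 ✓
(4,6)R 1/1 ✓
Unsatisfied: (1,1), (1,2), (1,3), (1,5), (2,1), (2,5), (2,6), (3,3), (4,1), (4,2) — 10 in total.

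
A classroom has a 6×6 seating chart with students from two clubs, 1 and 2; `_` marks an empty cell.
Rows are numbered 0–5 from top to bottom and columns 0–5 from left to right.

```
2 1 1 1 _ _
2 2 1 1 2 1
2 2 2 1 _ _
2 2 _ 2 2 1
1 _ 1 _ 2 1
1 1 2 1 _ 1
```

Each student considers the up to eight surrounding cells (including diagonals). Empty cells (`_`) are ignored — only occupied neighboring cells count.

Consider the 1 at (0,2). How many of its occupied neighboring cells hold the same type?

4

Occupied neighbors of (0,2): (0,1)=1, (0,3)=1, (1,1)=2, (1,2)=1, (1,3)=1.
Same type (1): 4 of 5.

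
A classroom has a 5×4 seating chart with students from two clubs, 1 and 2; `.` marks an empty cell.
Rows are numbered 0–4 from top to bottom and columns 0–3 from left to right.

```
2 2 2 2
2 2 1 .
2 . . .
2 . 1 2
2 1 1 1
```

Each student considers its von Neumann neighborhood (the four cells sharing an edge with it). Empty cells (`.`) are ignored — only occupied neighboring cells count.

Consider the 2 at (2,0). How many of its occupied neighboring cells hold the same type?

2

Occupied neighbors of (2,0): (1,0)=2, (3,0)=2.
Same type (2): 2 of 2.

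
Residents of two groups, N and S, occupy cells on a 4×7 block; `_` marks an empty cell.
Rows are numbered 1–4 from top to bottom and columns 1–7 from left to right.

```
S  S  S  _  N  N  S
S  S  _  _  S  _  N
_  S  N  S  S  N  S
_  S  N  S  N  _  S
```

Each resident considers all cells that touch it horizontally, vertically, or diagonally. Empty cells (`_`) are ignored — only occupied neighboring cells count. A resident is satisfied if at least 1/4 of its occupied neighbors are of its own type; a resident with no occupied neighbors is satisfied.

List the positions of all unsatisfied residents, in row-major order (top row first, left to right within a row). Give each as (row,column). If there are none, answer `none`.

Row 1: (1,1)S 3/3 ok · (1,2)S 4/4 ok · (1,3)S 2/2 ok · (1,5)N 1/2 ok · (1,6)N 2/4 ok · (1,7)S 0/2 unhappy
Row 2: (2,1)S 4/4 ok · (2,2)S 5/6 ok · (2,5)S 2/5 ok · (2,7)N 2/4 ok
Row 3: (3,2)S 3/5 ok · (3,3)N 1/6 unhappy · (3,4)S 3/6 ok · (3,5)S 3/5 ok · (3,6)N 2/6 ok · (3,7)S 1/3 ok
Row 4: (4,2)S 1/3 ok · (4,3)N 1/5 unhappy · (4,4)S 2/5 ok · (4,5)N 1/4 ok · (4,7)S 1/2 ok

(1,7), (3,3), (4,3)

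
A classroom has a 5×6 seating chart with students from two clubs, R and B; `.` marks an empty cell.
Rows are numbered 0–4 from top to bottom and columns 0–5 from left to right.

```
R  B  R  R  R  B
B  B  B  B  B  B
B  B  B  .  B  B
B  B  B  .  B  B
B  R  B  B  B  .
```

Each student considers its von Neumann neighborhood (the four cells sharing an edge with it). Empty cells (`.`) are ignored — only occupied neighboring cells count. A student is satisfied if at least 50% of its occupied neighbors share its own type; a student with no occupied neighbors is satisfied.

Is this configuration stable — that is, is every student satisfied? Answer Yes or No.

Row 0: (0,0)R 0/2 not · (0,1)B 1/3 not · (0,2)R 1/3 not · (0,3)R 2/3 satisfied · (0,4)R 1/3 not · (0,5)B 1/2 satisfied
Row 1: (1,0)B 2/3 satisfied · (1,1)B 4/4 satisfied · (1,2)B 3/4 satisfied · (1,3)B 2/3 satisfied · (1,4)B 3/4 satisfied · (1,5)B 3/3 satisfied
Row 2: (2,0)B 3/3 satisfied · (2,1)B 4/4 satisfied · (2,2)B 3/3 satisfied · (2,4)B 3/3 satisfied · (2,5)B 3/3 satisfied
Row 3: (3,0)B 3/3 satisfied · (3,1)B 3/4 satisfied · (3,2)B 3/3 satisfied · (3,4)B 3/3 satisfied · (3,5)B 2/2 satisfied
Row 4: (4,0)B 1/2 satisfied · (4,1)R 0/3 not · (4,2)B 2/3 satisfied · (4,3)B 2/2 satisfied · (4,4)B 2/2 satisfied
For instance (0,0) has only 0/2 same-type neighbors, below 1/2.

No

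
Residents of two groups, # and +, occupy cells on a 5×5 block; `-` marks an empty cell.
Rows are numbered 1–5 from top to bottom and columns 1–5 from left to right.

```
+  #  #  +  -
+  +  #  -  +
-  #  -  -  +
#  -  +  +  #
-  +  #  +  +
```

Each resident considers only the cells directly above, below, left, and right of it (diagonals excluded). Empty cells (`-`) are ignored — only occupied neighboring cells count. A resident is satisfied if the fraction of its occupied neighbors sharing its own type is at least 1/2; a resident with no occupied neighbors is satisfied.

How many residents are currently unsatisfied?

7

Row 1: (1,1)+ 1/2 ✓ · (1,2)# 1/3 ✗ · (1,3)# 2/3 ✓ · (1,4)+ 0/1 ✗
Row 2: (2,1)+ 2/2 ✓ · (2,2)+ 1/4 ✗ · (2,3)# 1/2 ✓ · (2,5)+ 1/1 ✓
Row 3: (3,2)# 0/1 ✗ · (3,5)+ 1/2 ✓
Row 4: (4,1)# 0/0 ✓ · (4,3)+ 1/2 ✓ · (4,4)+ 2/3 ✓ · (4,5)# 0/3 ✗
Row 5: (5,2)+ 0/1 ✗ · (5,3)# 0/3 ✗ · (5,4)+ 2/3 ✓ · (5,5)+ 1/2 ✓
Unsatisfied: (1,2), (1,4), (2,2), (3,2), (4,5), (5,2), (5,3) — 7 in total.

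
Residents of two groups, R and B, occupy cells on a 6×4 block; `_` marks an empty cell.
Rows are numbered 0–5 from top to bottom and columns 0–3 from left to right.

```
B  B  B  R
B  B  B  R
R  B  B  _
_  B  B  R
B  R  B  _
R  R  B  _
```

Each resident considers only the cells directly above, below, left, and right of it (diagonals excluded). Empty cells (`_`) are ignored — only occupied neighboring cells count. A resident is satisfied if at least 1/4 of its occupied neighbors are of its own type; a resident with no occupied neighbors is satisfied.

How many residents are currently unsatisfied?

3

Row 0: (0,0)B 2/2 ✓ · (0,1)B 3/3 ✓ · (0,2)B 2/3 ✓ · (0,3)R 1/2 ✓
Row 1: (1,0)B 2/3 ✓ · (1,1)B 4/4 ✓ · (1,2)B 3/4 ✓ · (1,3)R 1/2 ✓
Row 2: (2,0)R 0/2 ✗ · (2,1)B 3/4 ✓ · (2,2)B 3/3 ✓
Row 3: (3,1)B 2/3 ✓ · (3,2)B 3/4 ✓ · (3,3)R 0/1 ✗
Row 4: (4,0)B 0/2 ✗ · (4,1)R 1/4 ✓ · (4,2)B 2/3 ✓
Row 5: (5,0)R 1/2 ✓ · (5,1)R 2/3 ✓ · (5,2)B 1/2 ✓
Unsatisfied: (2,0), (3,3), (4,0) — 3 in total.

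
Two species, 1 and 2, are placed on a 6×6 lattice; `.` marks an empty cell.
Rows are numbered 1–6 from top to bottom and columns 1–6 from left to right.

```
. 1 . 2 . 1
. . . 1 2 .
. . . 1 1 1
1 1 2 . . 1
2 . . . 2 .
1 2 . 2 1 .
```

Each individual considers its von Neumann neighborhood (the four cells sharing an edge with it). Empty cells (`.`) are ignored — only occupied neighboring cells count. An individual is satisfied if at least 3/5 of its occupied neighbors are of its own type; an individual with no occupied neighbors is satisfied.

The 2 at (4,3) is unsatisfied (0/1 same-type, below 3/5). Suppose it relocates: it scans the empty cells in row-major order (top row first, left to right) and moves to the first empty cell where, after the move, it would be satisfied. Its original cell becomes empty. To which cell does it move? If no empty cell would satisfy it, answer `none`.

Vacating (4,3). Empty cells in order:
  (1,1): 0/1 same-type → still unsatisfied.
  (1,3): 1/2 same-type → still unsatisfied.
  (1,5): 2/3 same-type → satisfied — stop here.

(1,5)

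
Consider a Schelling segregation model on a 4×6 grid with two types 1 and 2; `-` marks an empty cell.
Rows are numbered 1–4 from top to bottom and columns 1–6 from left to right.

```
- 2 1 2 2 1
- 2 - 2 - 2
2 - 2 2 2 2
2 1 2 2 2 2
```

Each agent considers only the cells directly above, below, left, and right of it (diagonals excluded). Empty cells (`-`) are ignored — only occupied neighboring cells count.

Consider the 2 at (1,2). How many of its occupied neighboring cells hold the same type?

Occupied neighbors of (1,2): (2,2)=2, (1,3)=1.
Same type (2): 1 of 2.

1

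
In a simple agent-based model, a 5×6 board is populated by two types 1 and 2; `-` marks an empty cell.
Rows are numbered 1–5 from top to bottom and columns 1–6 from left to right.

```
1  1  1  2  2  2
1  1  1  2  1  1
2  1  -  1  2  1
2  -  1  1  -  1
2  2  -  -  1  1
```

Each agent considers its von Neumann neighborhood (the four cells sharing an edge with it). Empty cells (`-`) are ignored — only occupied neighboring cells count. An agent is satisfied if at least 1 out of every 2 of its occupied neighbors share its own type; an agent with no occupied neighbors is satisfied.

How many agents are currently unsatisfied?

5

(1,1)1 2/2 ok
(1,2)1 3/3 ok
(1,3)1 2/3 ok
(1,4)2 2/3 ok
(1,5)2 2/3 ok
(1,6)2 1/2 ok
(2,1)1 2/3 ok
(2,2)1 4/4 ok
(2,3)1 2/3 ok
(2,4)2 1/4 unhappy
(2,5)1 1/4 unhappy
(2,6)1 2/3 ok
(3,1)2 1/3 unhappy
(3,2)1 1/2 ok
(3,4)1 1/3 unhappy
(3,5)2 0/3 unhappy
(3,6)1 2/3 ok
(4,1)2 2/2 ok
(4,3)1 1/1 ok
(4,4)1 2/2 ok
(4,6)1 2/2 ok
(5,1)2 2/2 ok
(5,2)2 1/1 ok
(5,5)1 1/1 ok
(5,6)1 2/2 ok
Unsatisfied: (2,4), (2,5), (3,1), (3,4), (3,5) — 5 in total.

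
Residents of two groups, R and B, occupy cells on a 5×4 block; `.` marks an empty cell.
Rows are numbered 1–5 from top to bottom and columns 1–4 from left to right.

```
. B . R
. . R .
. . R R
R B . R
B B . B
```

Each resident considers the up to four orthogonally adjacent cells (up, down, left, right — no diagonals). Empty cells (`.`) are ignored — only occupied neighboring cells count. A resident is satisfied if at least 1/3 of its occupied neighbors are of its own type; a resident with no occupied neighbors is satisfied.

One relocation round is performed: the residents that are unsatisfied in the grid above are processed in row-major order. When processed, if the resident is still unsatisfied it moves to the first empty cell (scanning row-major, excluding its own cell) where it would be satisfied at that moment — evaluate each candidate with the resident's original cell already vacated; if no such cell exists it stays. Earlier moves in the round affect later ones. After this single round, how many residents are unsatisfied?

Initially unsatisfied (in order): (4,1), (5,4).
  (4,1) → (1,3).
  (5,4) → (1,1).
Resulting grid:
B B R R
. . R .
. . R R
. B . R
B B . .
All satisfied now.

0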